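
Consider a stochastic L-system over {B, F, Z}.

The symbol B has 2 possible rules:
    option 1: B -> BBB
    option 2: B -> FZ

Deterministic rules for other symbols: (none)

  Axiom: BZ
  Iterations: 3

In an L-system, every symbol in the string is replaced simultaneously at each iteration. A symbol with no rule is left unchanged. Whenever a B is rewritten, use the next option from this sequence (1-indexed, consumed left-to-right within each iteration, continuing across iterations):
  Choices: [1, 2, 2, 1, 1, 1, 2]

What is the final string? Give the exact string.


Step 0: BZ
Step 1: BBBZ  (used choices [1])
Step 2: FZFZBBBZ  (used choices [2, 2, 1])
Step 3: FZFZBBBBBBFZZ  (used choices [1, 1, 2])

Answer: FZFZBBBBBBFZZ


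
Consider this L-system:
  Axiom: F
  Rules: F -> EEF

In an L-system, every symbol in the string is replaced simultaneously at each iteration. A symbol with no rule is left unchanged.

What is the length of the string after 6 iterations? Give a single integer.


Answer: 13

Derivation:
Step 0: length = 1
Step 1: length = 3
Step 2: length = 5
Step 3: length = 7
Step 4: length = 9
Step 5: length = 11
Step 6: length = 13


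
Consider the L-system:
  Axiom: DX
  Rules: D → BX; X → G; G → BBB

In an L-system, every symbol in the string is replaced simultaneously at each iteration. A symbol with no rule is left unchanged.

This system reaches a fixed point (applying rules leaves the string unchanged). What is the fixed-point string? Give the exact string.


Step 0: DX
Step 1: BXG
Step 2: BGBBB
Step 3: BBBBBBB
Step 4: BBBBBBB  (unchanged — fixed point at step 3)

Answer: BBBBBBB


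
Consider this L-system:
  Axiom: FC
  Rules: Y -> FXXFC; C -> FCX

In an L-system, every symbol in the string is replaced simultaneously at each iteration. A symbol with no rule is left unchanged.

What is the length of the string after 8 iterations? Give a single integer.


Answer: 18

Derivation:
Step 0: length = 2
Step 1: length = 4
Step 2: length = 6
Step 3: length = 8
Step 4: length = 10
Step 5: length = 12
Step 6: length = 14
Step 7: length = 16
Step 8: length = 18


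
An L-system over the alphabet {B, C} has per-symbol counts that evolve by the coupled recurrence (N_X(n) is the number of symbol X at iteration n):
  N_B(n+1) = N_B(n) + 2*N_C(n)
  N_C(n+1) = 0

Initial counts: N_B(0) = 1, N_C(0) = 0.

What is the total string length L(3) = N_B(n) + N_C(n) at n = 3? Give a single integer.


Step 0: N_B=1, N_C=0, L=1
Step 1: N_B=1, N_C=0, L=1
Step 2: N_B=1, N_C=0, L=1
Step 3: N_B=1, N_C=0, L=1

Answer: 1


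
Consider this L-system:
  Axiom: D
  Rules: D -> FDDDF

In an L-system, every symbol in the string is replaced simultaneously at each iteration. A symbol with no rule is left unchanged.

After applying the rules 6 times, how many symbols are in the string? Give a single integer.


Answer: 1457

Derivation:
Step 0: length = 1
Step 1: length = 5
Step 2: length = 17
Step 3: length = 53
Step 4: length = 161
Step 5: length = 485
Step 6: length = 1457


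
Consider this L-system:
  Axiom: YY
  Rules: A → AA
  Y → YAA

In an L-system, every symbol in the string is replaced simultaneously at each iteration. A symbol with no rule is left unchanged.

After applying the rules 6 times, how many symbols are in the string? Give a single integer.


Step 0: length = 2
Step 1: length = 6
Step 2: length = 14
Step 3: length = 30
Step 4: length = 62
Step 5: length = 126
Step 6: length = 254

Answer: 254


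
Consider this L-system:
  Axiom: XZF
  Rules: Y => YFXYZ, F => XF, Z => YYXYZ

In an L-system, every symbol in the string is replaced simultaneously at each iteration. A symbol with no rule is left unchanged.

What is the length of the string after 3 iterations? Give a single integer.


Answer: 81

Derivation:
Step 0: length = 3
Step 1: length = 8
Step 2: length = 25
Step 3: length = 81


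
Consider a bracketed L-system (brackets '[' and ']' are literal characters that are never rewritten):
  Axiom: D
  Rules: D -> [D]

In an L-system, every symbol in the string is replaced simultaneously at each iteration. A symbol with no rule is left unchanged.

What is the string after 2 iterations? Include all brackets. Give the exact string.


Step 0: D
Step 1: [D]
Step 2: [[D]]

Answer: [[D]]


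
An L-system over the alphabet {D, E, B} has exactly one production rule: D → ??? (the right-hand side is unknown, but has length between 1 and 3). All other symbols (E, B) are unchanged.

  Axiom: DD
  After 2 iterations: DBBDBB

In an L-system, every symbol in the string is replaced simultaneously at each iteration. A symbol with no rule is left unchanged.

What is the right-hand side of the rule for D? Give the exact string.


Trying D → DB:
  Step 0: DD
  Step 1: DBDB
  Step 2: DBBDBB
Matches the given result.

Answer: DB


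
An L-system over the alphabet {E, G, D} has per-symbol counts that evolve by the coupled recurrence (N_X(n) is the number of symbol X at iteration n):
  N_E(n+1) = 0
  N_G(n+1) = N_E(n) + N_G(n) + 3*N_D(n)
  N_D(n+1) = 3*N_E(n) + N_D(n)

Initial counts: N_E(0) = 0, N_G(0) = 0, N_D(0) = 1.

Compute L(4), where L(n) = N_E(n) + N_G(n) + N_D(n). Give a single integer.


Answer: 13

Derivation:
Step 0: N_E=0, N_G=0, N_D=1, L=1
Step 1: N_E=0, N_G=3, N_D=1, L=4
Step 2: N_E=0, N_G=6, N_D=1, L=7
Step 3: N_E=0, N_G=9, N_D=1, L=10
Step 4: N_E=0, N_G=12, N_D=1, L=13


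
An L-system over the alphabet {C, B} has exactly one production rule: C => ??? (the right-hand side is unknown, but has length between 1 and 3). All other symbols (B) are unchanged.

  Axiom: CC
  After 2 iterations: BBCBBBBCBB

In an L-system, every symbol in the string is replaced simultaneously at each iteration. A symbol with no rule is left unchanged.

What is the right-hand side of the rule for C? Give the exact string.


Answer: BCB

Derivation:
Trying C => BCB:
  Step 0: CC
  Step 1: BCBBCB
  Step 2: BBCBBBBCBB
Matches the given result.


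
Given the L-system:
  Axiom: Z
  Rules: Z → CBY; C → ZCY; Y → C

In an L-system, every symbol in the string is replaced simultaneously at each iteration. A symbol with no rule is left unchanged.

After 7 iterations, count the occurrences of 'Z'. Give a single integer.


Answer: 41

Derivation:
Step 0: Z  (1 'Z')
Step 1: CBY  (0 'Z')
Step 2: ZCYBC  (1 'Z')
Step 3: CBYZCYCBZCY  (2 'Z')
Step 4: ZCYBCCBYZCYCZCYBCBYZCYC  (4 'Z')
Step 5: CBYZCYCBZCYZCYBCCBYZCYCZCYCBYZCYCBZCYBCCBYZCYCZCY  (9 'Z')
Step 6: ZCYBCCBYZCYCZCYBCBYZCYCCBYZCYCBZCYZCYBCCBYZCYCZCYCBYZCYCZCYBCCBYZCYCZCYBCBYZCYCBZCYZCYBCCBYZCYCZCYCBYZCYC  (19 'Z')
Step 7: CBYZCYCBZCYZCYBCCBYZCYCZCYCBYZCYCBZCYBCCBYZCYCZCYZCYBCCBYZCYCZCYBCBYZCYCCBYZCYCBZCYZCYBCCBYZCYCZCYCBYZCYCZCYBCCBYZCYCZCYCBYZCYCBZCYZCYBCCBYZCYCZCYCBYZCYCBZCYBCCBYZCYCZCYBCBYZCYCCBYZCYCBZCYZCYBCCBYZCYCZCYCBYZCYCZCYBCCBYZCYCZCY  (41 'Z')


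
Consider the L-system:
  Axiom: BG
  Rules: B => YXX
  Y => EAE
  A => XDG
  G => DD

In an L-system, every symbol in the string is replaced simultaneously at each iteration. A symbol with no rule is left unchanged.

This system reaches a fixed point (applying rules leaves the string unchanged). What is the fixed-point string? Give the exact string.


Answer: EXDDDEXXDD

Derivation:
Step 0: BG
Step 1: YXXDD
Step 2: EAEXXDD
Step 3: EXDGEXXDD
Step 4: EXDDDEXXDD
Step 5: EXDDDEXXDD  (unchanged — fixed point at step 4)


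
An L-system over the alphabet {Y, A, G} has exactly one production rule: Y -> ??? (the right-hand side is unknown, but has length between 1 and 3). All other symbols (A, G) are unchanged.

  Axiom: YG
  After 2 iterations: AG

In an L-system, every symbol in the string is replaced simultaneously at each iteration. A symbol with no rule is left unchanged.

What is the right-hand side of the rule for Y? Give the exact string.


Trying Y -> A:
  Step 0: YG
  Step 1: AG
  Step 2: AG
Matches the given result.

Answer: A


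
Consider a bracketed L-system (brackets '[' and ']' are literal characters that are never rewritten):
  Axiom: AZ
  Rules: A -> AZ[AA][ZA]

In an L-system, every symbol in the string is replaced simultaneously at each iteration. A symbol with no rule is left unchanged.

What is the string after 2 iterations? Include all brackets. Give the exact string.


Step 0: AZ
Step 1: AZ[AA][ZA]Z
Step 2: AZ[AA][ZA]Z[AZ[AA][ZA]AZ[AA][ZA]][ZAZ[AA][ZA]]Z

Answer: AZ[AA][ZA]Z[AZ[AA][ZA]AZ[AA][ZA]][ZAZ[AA][ZA]]Z


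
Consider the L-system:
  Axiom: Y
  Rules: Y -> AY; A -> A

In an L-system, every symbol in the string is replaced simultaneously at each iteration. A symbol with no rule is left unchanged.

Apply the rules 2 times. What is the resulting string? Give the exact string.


Answer: AAY

Derivation:
Step 0: Y
Step 1: AY
Step 2: AAY


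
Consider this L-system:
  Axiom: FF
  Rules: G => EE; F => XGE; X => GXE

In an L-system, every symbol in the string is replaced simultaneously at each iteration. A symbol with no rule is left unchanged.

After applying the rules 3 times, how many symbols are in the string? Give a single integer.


Answer: 18

Derivation:
Step 0: length = 2
Step 1: length = 6
Step 2: length = 12
Step 3: length = 18


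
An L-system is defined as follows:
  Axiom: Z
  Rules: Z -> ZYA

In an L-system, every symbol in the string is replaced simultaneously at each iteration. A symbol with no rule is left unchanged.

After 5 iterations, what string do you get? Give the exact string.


Answer: ZYAYAYAYAYA

Derivation:
Step 0: Z
Step 1: ZYA
Step 2: ZYAYA
Step 3: ZYAYAYA
Step 4: ZYAYAYAYA
Step 5: ZYAYAYAYAYA


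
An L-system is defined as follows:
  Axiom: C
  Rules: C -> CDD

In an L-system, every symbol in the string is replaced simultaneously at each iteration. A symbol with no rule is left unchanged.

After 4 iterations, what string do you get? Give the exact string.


Answer: CDDDDDDDD

Derivation:
Step 0: C
Step 1: CDD
Step 2: CDDDD
Step 3: CDDDDDD
Step 4: CDDDDDDDD


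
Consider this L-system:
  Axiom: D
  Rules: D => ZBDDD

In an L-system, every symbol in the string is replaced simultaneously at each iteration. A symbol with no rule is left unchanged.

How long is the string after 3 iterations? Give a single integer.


Step 0: length = 1
Step 1: length = 5
Step 2: length = 17
Step 3: length = 53

Answer: 53


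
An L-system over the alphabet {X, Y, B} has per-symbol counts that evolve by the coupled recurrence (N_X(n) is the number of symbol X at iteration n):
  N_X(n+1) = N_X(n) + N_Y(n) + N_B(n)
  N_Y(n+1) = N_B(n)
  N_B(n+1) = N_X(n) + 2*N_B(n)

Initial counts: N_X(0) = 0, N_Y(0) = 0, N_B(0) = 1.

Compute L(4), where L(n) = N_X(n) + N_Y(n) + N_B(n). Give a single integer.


Step 0: N_X=0, N_Y=0, N_B=1, L=1
Step 1: N_X=1, N_Y=1, N_B=2, L=4
Step 2: N_X=4, N_Y=2, N_B=5, L=11
Step 3: N_X=11, N_Y=5, N_B=14, L=30
Step 4: N_X=30, N_Y=14, N_B=39, L=83

Answer: 83


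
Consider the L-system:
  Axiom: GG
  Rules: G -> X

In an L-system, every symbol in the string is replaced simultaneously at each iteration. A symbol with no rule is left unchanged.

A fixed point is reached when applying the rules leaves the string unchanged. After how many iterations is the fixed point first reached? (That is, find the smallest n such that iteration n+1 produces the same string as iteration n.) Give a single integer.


Step 0: GG
Step 1: XX
Step 2: XX  (unchanged — fixed point at step 1)

Answer: 1


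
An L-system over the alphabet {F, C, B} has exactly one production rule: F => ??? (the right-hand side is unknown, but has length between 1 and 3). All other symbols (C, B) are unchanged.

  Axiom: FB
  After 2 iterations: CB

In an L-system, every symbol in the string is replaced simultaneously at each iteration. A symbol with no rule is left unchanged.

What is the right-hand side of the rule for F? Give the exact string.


Trying F => C:
  Step 0: FB
  Step 1: CB
  Step 2: CB
Matches the given result.

Answer: C


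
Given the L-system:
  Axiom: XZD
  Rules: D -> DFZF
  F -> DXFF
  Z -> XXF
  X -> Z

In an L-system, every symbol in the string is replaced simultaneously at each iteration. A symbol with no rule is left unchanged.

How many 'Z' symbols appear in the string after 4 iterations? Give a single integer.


Step 0: XZD  (1 'Z')
Step 1: ZXXFDFZF  (2 'Z')
Step 2: XXFZZDXFFDFZFDXFFXXFDXFF  (3 'Z')
Step 3: ZZDXFFXXFXXFDFZFZDXFFDXFFDFZFDXFFXXFDXFFDFZFZDXFFDXFFZZDXFFDFZFZDXFFDXFF  (11 'Z')
Step 4: XXFXXFDFZFZDXFFDXFFZZDXFFZZDXFFDFZFDXFFXXFDXFFXXFDFZFZDXFFDXFFDFZFZDXFFDXFFDFZFDXFFXXFDXFFDFZFZDXFFDXFFZZDXFFDFZFZDXFFDXFFDFZFDXFFXXFDXFFXXFDFZFZDXFFDXFFDFZFZDXFFDXFFXXFXXFDFZFZDXFFDXFFDFZFDXFFXXFDXFFXXFDFZFZDXFFDXFFDFZFZDXFFDXFF  (30 'Z')

Answer: 30


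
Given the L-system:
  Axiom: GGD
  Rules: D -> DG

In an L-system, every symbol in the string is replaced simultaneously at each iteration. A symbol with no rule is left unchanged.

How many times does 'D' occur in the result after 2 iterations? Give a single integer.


Answer: 1

Derivation:
Step 0: GGD  (1 'D')
Step 1: GGDG  (1 'D')
Step 2: GGDGG  (1 'D')


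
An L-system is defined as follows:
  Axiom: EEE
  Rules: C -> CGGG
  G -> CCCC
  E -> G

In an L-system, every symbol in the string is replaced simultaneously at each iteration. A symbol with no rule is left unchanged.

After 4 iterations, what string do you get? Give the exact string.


Step 0: EEE
Step 1: GGG
Step 2: CCCCCCCCCCCC
Step 3: CGGGCGGGCGGGCGGGCGGGCGGGCGGGCGGGCGGGCGGGCGGGCGGG
Step 4: CGGGCCCCCCCCCCCCCGGGCCCCCCCCCCCCCGGGCCCCCCCCCCCCCGGGCCCCCCCCCCCCCGGGCCCCCCCCCCCCCGGGCCCCCCCCCCCCCGGGCCCCCCCCCCCCCGGGCCCCCCCCCCCCCGGGCCCCCCCCCCCCCGGGCCCCCCCCCCCCCGGGCCCCCCCCCCCCCGGGCCCCCCCCCCCC

Answer: CGGGCCCCCCCCCCCCCGGGCCCCCCCCCCCCCGGGCCCCCCCCCCCCCGGGCCCCCCCCCCCCCGGGCCCCCCCCCCCCCGGGCCCCCCCCCCCCCGGGCCCCCCCCCCCCCGGGCCCCCCCCCCCCCGGGCCCCCCCCCCCCCGGGCCCCCCCCCCCCCGGGCCCCCCCCCCCCCGGGCCCCCCCCCCCC


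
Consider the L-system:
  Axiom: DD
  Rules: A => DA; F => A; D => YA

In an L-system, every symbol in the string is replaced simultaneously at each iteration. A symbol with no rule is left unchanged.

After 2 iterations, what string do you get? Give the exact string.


Step 0: DD
Step 1: YAYA
Step 2: YDAYDA

Answer: YDAYDA


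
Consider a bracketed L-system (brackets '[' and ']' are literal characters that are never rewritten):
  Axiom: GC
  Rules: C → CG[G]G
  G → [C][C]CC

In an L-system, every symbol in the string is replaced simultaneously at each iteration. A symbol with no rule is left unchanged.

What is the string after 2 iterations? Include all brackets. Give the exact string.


Step 0: GC
Step 1: [C][C]CCCG[G]G
Step 2: [CG[G]G][CG[G]G]CG[G]GCG[G]GCG[G]G[C][C]CC[[C][C]CC][C][C]CC

Answer: [CG[G]G][CG[G]G]CG[G]GCG[G]GCG[G]G[C][C]CC[[C][C]CC][C][C]CC


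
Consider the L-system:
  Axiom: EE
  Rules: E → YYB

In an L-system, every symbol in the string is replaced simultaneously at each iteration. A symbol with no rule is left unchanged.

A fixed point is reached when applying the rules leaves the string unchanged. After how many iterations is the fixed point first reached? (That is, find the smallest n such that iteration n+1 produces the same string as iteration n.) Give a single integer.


Answer: 1

Derivation:
Step 0: EE
Step 1: YYBYYB
Step 2: YYBYYB  (unchanged — fixed point at step 1)


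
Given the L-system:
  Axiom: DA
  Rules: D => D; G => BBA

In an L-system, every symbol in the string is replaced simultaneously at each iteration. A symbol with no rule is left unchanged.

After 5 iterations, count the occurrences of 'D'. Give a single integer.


Step 0: DA  (1 'D')
Step 1: DA  (1 'D')
Step 2: DA  (1 'D')
Step 3: DA  (1 'D')
Step 4: DA  (1 'D')
Step 5: DA  (1 'D')

Answer: 1


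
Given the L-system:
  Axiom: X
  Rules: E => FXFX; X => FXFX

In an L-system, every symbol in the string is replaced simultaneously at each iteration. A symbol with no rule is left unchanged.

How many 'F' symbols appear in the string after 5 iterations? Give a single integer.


Answer: 62

Derivation:
Step 0: X  (0 'F')
Step 1: FXFX  (2 'F')
Step 2: FFXFXFFXFX  (6 'F')
Step 3: FFFXFXFFXFXFFFXFXFFXFX  (14 'F')
Step 4: FFFFXFXFFXFXFFFXFXFFXFXFFFFXFXFFXFXFFFXFXFFXFX  (30 'F')
Step 5: FFFFFXFXFFXFXFFFXFXFFXFXFFFFXFXFFXFXFFFXFXFFXFXFFFFFXFXFFXFXFFFXFXFFXFXFFFFXFXFFXFXFFFXFXFFXFX  (62 'F')


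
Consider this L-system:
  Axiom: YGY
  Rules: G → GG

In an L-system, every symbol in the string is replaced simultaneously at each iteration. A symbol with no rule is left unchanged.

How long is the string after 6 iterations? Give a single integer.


Step 0: length = 3
Step 1: length = 4
Step 2: length = 6
Step 3: length = 10
Step 4: length = 18
Step 5: length = 34
Step 6: length = 66

Answer: 66


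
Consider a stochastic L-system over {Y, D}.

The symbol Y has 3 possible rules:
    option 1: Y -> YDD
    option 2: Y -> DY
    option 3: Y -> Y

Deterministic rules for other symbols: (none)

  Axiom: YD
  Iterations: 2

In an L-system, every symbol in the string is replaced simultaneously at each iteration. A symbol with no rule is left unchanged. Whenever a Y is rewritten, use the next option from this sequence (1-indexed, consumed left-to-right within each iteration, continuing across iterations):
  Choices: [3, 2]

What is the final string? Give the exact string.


Step 0: YD
Step 1: YD  (used choices [3])
Step 2: DYD  (used choices [2])

Answer: DYD


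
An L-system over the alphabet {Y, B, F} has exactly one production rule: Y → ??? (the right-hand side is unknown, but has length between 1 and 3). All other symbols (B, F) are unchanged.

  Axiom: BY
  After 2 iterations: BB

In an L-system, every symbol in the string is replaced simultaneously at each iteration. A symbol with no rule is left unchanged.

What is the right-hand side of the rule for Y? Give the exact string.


Answer: B

Derivation:
Trying Y → B:
  Step 0: BY
  Step 1: BB
  Step 2: BB
Matches the given result.


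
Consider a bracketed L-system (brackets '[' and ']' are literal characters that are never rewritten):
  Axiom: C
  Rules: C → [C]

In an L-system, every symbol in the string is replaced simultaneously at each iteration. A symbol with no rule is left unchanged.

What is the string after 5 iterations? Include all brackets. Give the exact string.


Answer: [[[[[C]]]]]

Derivation:
Step 0: C
Step 1: [C]
Step 2: [[C]]
Step 3: [[[C]]]
Step 4: [[[[C]]]]
Step 5: [[[[[C]]]]]


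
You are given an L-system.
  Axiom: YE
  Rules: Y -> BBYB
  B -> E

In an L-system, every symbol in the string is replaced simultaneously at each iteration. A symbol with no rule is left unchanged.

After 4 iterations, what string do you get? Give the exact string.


Answer: EEEEEEBBYBEEEE

Derivation:
Step 0: YE
Step 1: BBYBE
Step 2: EEBBYBEE
Step 3: EEEEBBYBEEE
Step 4: EEEEEEBBYBEEEE


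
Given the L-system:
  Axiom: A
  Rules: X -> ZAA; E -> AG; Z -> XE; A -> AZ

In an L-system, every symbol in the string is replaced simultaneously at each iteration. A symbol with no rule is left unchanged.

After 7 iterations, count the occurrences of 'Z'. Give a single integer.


Answer: 37

Derivation:
Step 0: A  (0 'Z')
Step 1: AZ  (1 'Z')
Step 2: AZXE  (1 'Z')
Step 3: AZXEZAAAG  (2 'Z')
Step 4: AZXEZAAAGXEAZAZAZG  (5 'Z')
Step 5: AZXEZAAAGXEAZAZAZGZAAAGAZXEAZXEAZXEG  (9 'Z')
Step 6: AZXEZAAAGXEAZAZAZGZAAAGAZXEAZXEAZXEGXEAZAZAZGAZXEZAAAGAZXEZAAAGAZXEZAAAGG  (18 'Z')
Step 7: AZXEZAAAGXEAZAZAZGZAAAGAZXEAZXEAZXEGXEAZAZAZGAZXEZAAAGAZXEZAAAGAZXEZAAAGGZAAAGAZXEAZXEAZXEGAZXEZAAAGXEAZAZAZGAZXEZAAAGXEAZAZAZGAZXEZAAAGXEAZAZAZGG  (37 'Z')


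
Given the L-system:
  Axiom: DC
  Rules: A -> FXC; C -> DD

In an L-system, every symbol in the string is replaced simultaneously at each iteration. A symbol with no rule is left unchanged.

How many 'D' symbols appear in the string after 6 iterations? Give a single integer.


Step 0: DC  (1 'D')
Step 1: DDD  (3 'D')
Step 2: DDD  (3 'D')
Step 3: DDD  (3 'D')
Step 4: DDD  (3 'D')
Step 5: DDD  (3 'D')
Step 6: DDD  (3 'D')

Answer: 3


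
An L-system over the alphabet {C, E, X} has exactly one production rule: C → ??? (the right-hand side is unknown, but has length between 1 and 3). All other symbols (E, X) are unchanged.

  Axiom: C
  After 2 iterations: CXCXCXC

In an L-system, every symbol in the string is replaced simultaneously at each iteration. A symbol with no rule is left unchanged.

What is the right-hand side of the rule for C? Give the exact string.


Trying C → CXC:
  Step 0: C
  Step 1: CXC
  Step 2: CXCXCXC
Matches the given result.

Answer: CXC


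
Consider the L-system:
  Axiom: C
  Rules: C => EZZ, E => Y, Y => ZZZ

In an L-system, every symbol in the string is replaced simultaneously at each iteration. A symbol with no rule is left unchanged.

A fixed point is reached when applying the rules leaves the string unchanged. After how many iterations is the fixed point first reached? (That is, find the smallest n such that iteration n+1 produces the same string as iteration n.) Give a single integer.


Step 0: C
Step 1: EZZ
Step 2: YZZ
Step 3: ZZZZZ
Step 4: ZZZZZ  (unchanged — fixed point at step 3)

Answer: 3


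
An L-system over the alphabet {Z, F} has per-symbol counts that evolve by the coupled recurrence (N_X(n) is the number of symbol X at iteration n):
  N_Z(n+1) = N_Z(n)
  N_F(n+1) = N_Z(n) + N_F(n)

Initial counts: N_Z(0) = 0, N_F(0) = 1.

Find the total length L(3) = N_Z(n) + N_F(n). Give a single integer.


Step 0: N_Z=0, N_F=1, L=1
Step 1: N_Z=0, N_F=1, L=1
Step 2: N_Z=0, N_F=1, L=1
Step 3: N_Z=0, N_F=1, L=1

Answer: 1


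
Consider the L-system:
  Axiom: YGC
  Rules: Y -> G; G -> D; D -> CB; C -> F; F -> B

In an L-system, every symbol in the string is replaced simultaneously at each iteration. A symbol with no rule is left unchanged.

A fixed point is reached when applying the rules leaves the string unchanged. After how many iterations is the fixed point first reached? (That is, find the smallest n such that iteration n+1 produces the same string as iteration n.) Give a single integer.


Step 0: YGC
Step 1: GDF
Step 2: DCBB
Step 3: CBFBB
Step 4: FBBBB
Step 5: BBBBB
Step 6: BBBBB  (unchanged — fixed point at step 5)

Answer: 5


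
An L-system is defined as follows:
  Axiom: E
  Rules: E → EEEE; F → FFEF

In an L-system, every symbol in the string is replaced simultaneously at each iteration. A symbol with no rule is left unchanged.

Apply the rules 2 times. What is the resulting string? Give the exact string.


Step 0: E
Step 1: EEEE
Step 2: EEEEEEEEEEEEEEEE

Answer: EEEEEEEEEEEEEEEE


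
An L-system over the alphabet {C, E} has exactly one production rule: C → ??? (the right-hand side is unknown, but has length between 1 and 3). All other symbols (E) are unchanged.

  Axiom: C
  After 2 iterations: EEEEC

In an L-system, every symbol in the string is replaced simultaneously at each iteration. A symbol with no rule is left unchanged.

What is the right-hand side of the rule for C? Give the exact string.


Answer: EEC

Derivation:
Trying C → EEC:
  Step 0: C
  Step 1: EEC
  Step 2: EEEEC
Matches the given result.


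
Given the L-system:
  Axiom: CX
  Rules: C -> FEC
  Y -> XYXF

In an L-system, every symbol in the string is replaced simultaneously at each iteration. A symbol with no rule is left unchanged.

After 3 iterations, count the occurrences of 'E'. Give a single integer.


Step 0: CX  (0 'E')
Step 1: FECX  (1 'E')
Step 2: FEFECX  (2 'E')
Step 3: FEFEFECX  (3 'E')

Answer: 3


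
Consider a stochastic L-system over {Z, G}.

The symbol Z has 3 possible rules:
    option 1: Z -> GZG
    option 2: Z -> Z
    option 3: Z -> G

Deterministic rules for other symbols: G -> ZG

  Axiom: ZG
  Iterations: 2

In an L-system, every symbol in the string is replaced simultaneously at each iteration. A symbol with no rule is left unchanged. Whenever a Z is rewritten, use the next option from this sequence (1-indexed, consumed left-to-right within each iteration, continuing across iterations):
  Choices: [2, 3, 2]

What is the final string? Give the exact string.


Answer: GZZG

Derivation:
Step 0: ZG
Step 1: ZZG  (used choices [2])
Step 2: GZZG  (used choices [3, 2])


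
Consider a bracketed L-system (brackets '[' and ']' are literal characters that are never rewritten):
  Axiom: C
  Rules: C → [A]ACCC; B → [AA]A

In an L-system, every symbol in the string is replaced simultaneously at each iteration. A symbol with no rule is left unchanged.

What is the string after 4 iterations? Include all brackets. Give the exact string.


Step 0: C
Step 1: [A]ACCC
Step 2: [A]A[A]ACCC[A]ACCC[A]ACCC
Step 3: [A]A[A]A[A]ACCC[A]ACCC[A]ACCC[A]A[A]ACCC[A]ACCC[A]ACCC[A]A[A]ACCC[A]ACCC[A]ACCC
Step 4: [A]A[A]A[A]A[A]ACCC[A]ACCC[A]ACCC[A]A[A]ACCC[A]ACCC[A]ACCC[A]A[A]ACCC[A]ACCC[A]ACCC[A]A[A]A[A]ACCC[A]ACCC[A]ACCC[A]A[A]ACCC[A]ACCC[A]ACCC[A]A[A]ACCC[A]ACCC[A]ACCC[A]A[A]A[A]ACCC[A]ACCC[A]ACCC[A]A[A]ACCC[A]ACCC[A]ACCC[A]A[A]ACCC[A]ACCC[A]ACCC

Answer: [A]A[A]A[A]A[A]ACCC[A]ACCC[A]ACCC[A]A[A]ACCC[A]ACCC[A]ACCC[A]A[A]ACCC[A]ACCC[A]ACCC[A]A[A]A[A]ACCC[A]ACCC[A]ACCC[A]A[A]ACCC[A]ACCC[A]ACCC[A]A[A]ACCC[A]ACCC[A]ACCC[A]A[A]A[A]ACCC[A]ACCC[A]ACCC[A]A[A]ACCC[A]ACCC[A]ACCC[A]A[A]ACCC[A]ACCC[A]ACCC


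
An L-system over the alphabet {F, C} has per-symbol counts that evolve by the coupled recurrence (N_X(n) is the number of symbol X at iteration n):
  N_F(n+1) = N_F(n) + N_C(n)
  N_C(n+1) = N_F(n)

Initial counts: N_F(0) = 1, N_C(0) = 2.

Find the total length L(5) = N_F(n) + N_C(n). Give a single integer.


Step 0: N_F=1, N_C=2, L=3
Step 1: N_F=3, N_C=1, L=4
Step 2: N_F=4, N_C=3, L=7
Step 3: N_F=7, N_C=4, L=11
Step 4: N_F=11, N_C=7, L=18
Step 5: N_F=18, N_C=11, L=29

Answer: 29


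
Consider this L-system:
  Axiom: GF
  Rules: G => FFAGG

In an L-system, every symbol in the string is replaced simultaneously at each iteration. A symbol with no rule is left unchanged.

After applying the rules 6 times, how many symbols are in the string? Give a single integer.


Step 0: length = 2
Step 1: length = 6
Step 2: length = 14
Step 3: length = 30
Step 4: length = 62
Step 5: length = 126
Step 6: length = 254

Answer: 254


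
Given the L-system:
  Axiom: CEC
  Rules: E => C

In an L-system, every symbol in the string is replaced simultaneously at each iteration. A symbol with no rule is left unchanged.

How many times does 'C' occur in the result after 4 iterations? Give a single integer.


Answer: 3

Derivation:
Step 0: CEC  (2 'C')
Step 1: CCC  (3 'C')
Step 2: CCC  (3 'C')
Step 3: CCC  (3 'C')
Step 4: CCC  (3 'C')


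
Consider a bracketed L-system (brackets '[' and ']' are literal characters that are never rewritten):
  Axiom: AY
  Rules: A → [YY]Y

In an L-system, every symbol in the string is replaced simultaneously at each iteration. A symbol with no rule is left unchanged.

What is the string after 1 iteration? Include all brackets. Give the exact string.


Answer: [YY]YY

Derivation:
Step 0: AY
Step 1: [YY]YY


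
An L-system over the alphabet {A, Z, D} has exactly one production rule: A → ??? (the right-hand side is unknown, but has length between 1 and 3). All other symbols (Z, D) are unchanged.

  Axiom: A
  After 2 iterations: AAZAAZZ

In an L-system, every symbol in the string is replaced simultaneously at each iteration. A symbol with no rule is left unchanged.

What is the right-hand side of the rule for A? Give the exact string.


Trying A → AAZ:
  Step 0: A
  Step 1: AAZ
  Step 2: AAZAAZZ
Matches the given result.

Answer: AAZ


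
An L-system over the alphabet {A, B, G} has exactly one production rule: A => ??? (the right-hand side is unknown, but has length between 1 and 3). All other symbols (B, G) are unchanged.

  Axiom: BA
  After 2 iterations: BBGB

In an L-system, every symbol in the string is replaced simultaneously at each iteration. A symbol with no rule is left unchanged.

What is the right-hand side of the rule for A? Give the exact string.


Trying A => BGB:
  Step 0: BA
  Step 1: BBGB
  Step 2: BBGB
Matches the given result.

Answer: BGB


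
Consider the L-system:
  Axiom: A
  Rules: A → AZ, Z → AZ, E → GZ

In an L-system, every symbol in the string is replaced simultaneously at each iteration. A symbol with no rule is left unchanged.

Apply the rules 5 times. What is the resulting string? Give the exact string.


Answer: AZAZAZAZAZAZAZAZAZAZAZAZAZAZAZAZ

Derivation:
Step 0: A
Step 1: AZ
Step 2: AZAZ
Step 3: AZAZAZAZ
Step 4: AZAZAZAZAZAZAZAZ
Step 5: AZAZAZAZAZAZAZAZAZAZAZAZAZAZAZAZ


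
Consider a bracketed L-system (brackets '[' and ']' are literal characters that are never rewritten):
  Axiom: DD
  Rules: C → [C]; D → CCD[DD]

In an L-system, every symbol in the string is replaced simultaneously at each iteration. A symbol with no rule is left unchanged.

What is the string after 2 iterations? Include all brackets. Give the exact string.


Answer: [C][C]CCD[DD][CCD[DD]CCD[DD]][C][C]CCD[DD][CCD[DD]CCD[DD]]

Derivation:
Step 0: DD
Step 1: CCD[DD]CCD[DD]
Step 2: [C][C]CCD[DD][CCD[DD]CCD[DD]][C][C]CCD[DD][CCD[DD]CCD[DD]]


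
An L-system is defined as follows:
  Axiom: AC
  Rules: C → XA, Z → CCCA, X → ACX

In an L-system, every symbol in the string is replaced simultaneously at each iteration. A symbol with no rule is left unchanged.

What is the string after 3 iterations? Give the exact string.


Step 0: AC
Step 1: AXA
Step 2: AACXA
Step 3: AAXAACXA

Answer: AAXAACXA


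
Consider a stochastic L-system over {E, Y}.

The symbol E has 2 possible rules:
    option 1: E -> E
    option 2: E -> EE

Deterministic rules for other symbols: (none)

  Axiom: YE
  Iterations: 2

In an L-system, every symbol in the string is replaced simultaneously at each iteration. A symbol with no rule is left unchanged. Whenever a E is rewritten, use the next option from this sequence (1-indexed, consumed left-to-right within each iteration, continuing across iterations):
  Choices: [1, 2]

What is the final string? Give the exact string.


Answer: YEE

Derivation:
Step 0: YE
Step 1: YE  (used choices [1])
Step 2: YEE  (used choices [2])


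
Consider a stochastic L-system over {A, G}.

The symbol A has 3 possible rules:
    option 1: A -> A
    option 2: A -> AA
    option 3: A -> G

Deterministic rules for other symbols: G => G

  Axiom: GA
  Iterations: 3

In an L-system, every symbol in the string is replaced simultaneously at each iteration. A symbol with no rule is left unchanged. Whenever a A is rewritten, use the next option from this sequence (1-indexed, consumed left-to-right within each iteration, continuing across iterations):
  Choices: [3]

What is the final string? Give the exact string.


Answer: GG

Derivation:
Step 0: GA
Step 1: GG  (used choices [3])
Step 2: GG  (used choices [])
Step 3: GG  (used choices [])


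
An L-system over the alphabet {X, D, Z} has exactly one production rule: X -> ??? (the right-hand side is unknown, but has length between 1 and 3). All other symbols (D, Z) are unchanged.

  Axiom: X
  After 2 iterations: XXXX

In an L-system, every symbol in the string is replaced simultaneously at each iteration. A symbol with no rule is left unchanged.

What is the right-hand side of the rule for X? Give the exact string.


Answer: XX

Derivation:
Trying X -> XX:
  Step 0: X
  Step 1: XX
  Step 2: XXXX
Matches the given result.


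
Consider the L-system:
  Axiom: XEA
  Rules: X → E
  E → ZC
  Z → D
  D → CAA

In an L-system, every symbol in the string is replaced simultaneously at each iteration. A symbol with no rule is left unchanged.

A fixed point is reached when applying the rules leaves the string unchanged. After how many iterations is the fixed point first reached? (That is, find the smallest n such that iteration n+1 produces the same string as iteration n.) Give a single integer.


Step 0: XEA
Step 1: EZCA
Step 2: ZCDCA
Step 3: DCCAACA
Step 4: CAACCAACA
Step 5: CAACCAACA  (unchanged — fixed point at step 4)

Answer: 4


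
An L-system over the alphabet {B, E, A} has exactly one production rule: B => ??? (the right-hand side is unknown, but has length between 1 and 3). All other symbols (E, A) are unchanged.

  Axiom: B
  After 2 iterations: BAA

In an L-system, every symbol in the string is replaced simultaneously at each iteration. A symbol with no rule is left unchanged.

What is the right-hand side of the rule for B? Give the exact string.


Answer: BA

Derivation:
Trying B => BA:
  Step 0: B
  Step 1: BA
  Step 2: BAA
Matches the given result.


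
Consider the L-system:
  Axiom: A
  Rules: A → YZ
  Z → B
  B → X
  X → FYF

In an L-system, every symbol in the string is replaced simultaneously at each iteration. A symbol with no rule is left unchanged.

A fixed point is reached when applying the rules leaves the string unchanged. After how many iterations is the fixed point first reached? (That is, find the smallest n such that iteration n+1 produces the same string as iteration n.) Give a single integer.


Step 0: A
Step 1: YZ
Step 2: YB
Step 3: YX
Step 4: YFYF
Step 5: YFYF  (unchanged — fixed point at step 4)

Answer: 4


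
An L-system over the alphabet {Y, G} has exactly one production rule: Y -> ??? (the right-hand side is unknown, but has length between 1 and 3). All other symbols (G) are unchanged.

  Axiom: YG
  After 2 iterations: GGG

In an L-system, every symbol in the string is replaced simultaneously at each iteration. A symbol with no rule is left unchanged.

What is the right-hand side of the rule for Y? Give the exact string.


Trying Y -> GG:
  Step 0: YG
  Step 1: GGG
  Step 2: GGG
Matches the given result.

Answer: GG


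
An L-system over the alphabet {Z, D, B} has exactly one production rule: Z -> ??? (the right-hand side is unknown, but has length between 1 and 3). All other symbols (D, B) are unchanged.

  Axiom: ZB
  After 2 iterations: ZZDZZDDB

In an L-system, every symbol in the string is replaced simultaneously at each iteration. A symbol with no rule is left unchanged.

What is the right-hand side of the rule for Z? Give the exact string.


Trying Z -> ZZD:
  Step 0: ZB
  Step 1: ZZDB
  Step 2: ZZDZZDDB
Matches the given result.

Answer: ZZD


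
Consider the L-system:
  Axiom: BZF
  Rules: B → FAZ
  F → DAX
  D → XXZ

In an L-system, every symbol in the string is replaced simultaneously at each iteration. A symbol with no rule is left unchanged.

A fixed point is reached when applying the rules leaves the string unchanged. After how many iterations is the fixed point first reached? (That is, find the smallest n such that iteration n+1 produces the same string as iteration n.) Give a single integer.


Step 0: BZF
Step 1: FAZZDAX
Step 2: DAXAZZXXZAX
Step 3: XXZAXAZZXXZAX
Step 4: XXZAXAZZXXZAX  (unchanged — fixed point at step 3)

Answer: 3


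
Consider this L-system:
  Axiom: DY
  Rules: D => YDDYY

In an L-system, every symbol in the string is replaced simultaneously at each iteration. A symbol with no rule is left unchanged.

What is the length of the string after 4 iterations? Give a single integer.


Answer: 62

Derivation:
Step 0: length = 2
Step 1: length = 6
Step 2: length = 14
Step 3: length = 30
Step 4: length = 62


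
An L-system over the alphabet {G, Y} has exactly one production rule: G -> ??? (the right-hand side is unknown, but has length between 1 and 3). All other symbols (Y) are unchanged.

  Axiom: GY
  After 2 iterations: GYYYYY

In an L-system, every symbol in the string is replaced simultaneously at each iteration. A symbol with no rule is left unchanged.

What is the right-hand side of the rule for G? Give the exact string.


Answer: GYY

Derivation:
Trying G -> GYY:
  Step 0: GY
  Step 1: GYYY
  Step 2: GYYYYY
Matches the given result.


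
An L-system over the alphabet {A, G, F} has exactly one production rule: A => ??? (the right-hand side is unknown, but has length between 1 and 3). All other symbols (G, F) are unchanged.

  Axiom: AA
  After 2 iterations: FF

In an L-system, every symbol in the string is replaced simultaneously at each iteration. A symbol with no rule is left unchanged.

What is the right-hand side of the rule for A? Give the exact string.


Answer: F

Derivation:
Trying A => F:
  Step 0: AA
  Step 1: FF
  Step 2: FF
Matches the given result.


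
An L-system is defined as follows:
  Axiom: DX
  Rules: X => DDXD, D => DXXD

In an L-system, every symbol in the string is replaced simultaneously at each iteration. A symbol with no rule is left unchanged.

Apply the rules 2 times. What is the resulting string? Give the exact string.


Answer: DXXDDDXDDDXDDXXDDXXDDXXDDDXDDXXD

Derivation:
Step 0: DX
Step 1: DXXDDDXD
Step 2: DXXDDDXDDDXDDXXDDXXDDXXDDDXDDXXD


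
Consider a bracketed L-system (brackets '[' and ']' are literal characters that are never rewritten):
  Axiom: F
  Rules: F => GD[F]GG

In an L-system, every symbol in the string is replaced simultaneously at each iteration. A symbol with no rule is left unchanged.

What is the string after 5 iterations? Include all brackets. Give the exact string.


Answer: GD[GD[GD[GD[GD[F]GG]GG]GG]GG]GG

Derivation:
Step 0: F
Step 1: GD[F]GG
Step 2: GD[GD[F]GG]GG
Step 3: GD[GD[GD[F]GG]GG]GG
Step 4: GD[GD[GD[GD[F]GG]GG]GG]GG
Step 5: GD[GD[GD[GD[GD[F]GG]GG]GG]GG]GG


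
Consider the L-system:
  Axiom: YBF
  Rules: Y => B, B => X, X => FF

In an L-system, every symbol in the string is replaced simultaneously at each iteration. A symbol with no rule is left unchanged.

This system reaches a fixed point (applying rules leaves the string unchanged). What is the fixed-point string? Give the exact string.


Answer: FFFFF

Derivation:
Step 0: YBF
Step 1: BXF
Step 2: XFFF
Step 3: FFFFF
Step 4: FFFFF  (unchanged — fixed point at step 3)


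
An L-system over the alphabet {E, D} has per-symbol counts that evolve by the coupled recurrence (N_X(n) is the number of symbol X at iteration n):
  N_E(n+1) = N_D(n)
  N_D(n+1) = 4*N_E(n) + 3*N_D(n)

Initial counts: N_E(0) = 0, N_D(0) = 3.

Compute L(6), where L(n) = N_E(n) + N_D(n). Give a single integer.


Step 0: N_E=0, N_D=3, L=3
Step 1: N_E=3, N_D=9, L=12
Step 2: N_E=9, N_D=39, L=48
Step 3: N_E=39, N_D=153, L=192
Step 4: N_E=153, N_D=615, L=768
Step 5: N_E=615, N_D=2457, L=3072
Step 6: N_E=2457, N_D=9831, L=12288

Answer: 12288


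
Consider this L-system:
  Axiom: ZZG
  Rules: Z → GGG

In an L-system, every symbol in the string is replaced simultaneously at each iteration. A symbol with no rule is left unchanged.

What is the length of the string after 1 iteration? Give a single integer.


Answer: 7

Derivation:
Step 0: length = 3
Step 1: length = 7


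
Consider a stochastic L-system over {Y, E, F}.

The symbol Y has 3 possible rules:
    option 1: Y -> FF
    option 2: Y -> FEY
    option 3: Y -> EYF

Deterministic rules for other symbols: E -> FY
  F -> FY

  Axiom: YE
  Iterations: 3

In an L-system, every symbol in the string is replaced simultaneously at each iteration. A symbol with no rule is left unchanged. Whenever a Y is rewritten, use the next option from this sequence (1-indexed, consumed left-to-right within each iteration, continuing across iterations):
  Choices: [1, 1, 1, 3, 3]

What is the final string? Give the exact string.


Answer: FYFFFYEYFFYEYFFYFY

Derivation:
Step 0: YE
Step 1: FFFY  (used choices [1])
Step 2: FYFYFYFF  (used choices [1])
Step 3: FYFFFYEYFFYEYFFYFY  (used choices [1, 3, 3])


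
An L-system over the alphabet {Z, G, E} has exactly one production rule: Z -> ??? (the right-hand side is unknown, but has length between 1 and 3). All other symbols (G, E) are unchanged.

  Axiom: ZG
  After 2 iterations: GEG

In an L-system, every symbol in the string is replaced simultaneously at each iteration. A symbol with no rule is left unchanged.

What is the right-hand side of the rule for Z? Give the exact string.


Answer: GE

Derivation:
Trying Z -> GE:
  Step 0: ZG
  Step 1: GEG
  Step 2: GEG
Matches the given result.


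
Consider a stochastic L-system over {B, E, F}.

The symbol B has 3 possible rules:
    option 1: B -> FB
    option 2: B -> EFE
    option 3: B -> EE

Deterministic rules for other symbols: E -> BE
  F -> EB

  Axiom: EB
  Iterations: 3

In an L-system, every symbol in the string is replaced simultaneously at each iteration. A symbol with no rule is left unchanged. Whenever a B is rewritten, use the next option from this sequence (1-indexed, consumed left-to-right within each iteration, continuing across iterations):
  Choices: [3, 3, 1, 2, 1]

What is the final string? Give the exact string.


Step 0: EB
Step 1: BEEE  (used choices [3])
Step 2: EEBEBEBE  (used choices [3])
Step 3: BEBEFBBEEFEBEFBBE  (used choices [1, 2, 1])

Answer: BEBEFBBEEFEBEFBBE
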